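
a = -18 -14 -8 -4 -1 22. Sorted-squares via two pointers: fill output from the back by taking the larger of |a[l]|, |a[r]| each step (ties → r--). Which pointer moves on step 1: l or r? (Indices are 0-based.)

r

[0,5] |-18|<=|22| out[5]=484 → r--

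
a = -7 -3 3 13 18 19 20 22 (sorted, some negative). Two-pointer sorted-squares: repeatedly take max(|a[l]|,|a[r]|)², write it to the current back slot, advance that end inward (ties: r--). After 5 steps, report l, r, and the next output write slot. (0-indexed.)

[0,7] |-7|<=|22| out[7]=484 → r--
[0,6] |-7|<=|20| out[6]=400 → r--
[0,5] |-7|<=|19| out[5]=361 → r--
[0,4] |-7|<=|18| out[4]=324 → r--
[0,3] |-7|<=|13| out[3]=169 → r--

l=0, r=2, next write slot=2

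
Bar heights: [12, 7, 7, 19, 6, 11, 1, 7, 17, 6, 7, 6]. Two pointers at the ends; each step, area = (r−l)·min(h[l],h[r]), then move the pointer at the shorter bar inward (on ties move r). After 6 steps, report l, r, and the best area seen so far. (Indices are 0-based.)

l=0 r=11: min(12,6)*11=66 best=66 *, r--
l=0 r=10: min(12,7)*10=70 best=70 *, r--
l=0 r=9: min(12,6)*9=54 best=70, r--
l=0 r=8: min(12,17)*8=96 best=96 *, l++
l=1 r=8: min(7,17)*7=49 best=96, l++
l=2 r=8: min(7,17)*6=42 best=96, l++

l=3, r=8, best area=96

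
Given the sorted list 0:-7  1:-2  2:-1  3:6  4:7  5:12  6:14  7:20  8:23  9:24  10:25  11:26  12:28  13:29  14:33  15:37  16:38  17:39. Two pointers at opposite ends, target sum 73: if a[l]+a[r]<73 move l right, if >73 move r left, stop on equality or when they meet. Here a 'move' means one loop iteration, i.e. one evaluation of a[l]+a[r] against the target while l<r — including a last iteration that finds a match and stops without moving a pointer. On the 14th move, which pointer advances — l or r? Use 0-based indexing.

l

l=0 r=17: -7+39=32 <73, l++
l=1 r=17: -2+39=37 <73, l++
l=2 r=17: -1+39=38 <73, l++
l=3 r=17: 6+39=45 <73, l++
l=4 r=17: 7+39=46 <73, l++
l=5 r=17: 12+39=51 <73, l++
l=6 r=17: 14+39=53 <73, l++
l=7 r=17: 20+39=59 <73, l++
l=8 r=17: 23+39=62 <73, l++
l=9 r=17: 24+39=63 <73, l++
l=10 r=17: 25+39=64 <73, l++
l=11 r=17: 26+39=65 <73, l++
l=12 r=17: 28+39=67 <73, l++
l=13 r=17: 29+39=68 <73, l++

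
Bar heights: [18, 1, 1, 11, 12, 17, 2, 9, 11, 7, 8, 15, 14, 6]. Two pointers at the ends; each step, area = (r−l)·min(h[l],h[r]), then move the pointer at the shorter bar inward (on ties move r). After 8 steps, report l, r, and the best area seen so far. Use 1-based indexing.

l=1 r=14: min(18,6)*13=78 best=78 *, r--
l=1 r=13: min(18,14)*12=168 best=168 *, r--
l=1 r=12: min(18,15)*11=165 best=168, r--
l=1 r=11: min(18,8)*10=80 best=168, r--
l=1 r=10: min(18,7)*9=63 best=168, r--
l=1 r=9: min(18,11)*8=88 best=168, r--
l=1 r=8: min(18,9)*7=63 best=168, r--
l=1 r=7: min(18,2)*6=12 best=168, r--

l=1, r=6, best area=168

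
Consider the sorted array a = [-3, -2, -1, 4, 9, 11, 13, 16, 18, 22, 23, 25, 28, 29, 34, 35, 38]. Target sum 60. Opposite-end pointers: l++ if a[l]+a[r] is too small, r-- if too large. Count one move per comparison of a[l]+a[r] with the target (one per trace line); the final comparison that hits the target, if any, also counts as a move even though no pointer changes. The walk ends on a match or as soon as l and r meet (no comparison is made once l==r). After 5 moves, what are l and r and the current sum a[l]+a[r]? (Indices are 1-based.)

[1,17] -3+38=35 <60 → l++
[2,17] -2+38=36 <60 → l++
[3,17] -1+38=37 <60 → l++
[4,17] 4+38=42 <60 → l++
[5,17] 9+38=47 <60 → l++

l=6, r=17, sum=49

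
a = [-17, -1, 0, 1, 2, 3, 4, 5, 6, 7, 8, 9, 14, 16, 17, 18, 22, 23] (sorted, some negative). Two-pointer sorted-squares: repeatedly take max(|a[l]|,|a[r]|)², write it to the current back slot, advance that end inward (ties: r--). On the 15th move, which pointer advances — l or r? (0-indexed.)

r

l=0 r=17: |-17|<=|23| out[17]=529, r--
l=0 r=16: |-17|<=|22| out[16]=484, r--
l=0 r=15: |-17|<=|18| out[15]=324, r--
l=0 r=14: |-17|<=|17| out[14]=289, r--
l=0 r=13: |-17|>|16| out[13]=289, l++
l=1 r=13: |-1|<=|16| out[12]=256, r--
l=1 r=12: |-1|<=|14| out[11]=196, r--
l=1 r=11: |-1|<=|9| out[10]=81, r--
l=1 r=10: |-1|<=|8| out[9]=64, r--
l=1 r=9: |-1|<=|7| out[8]=49, r--
l=1 r=8: |-1|<=|6| out[7]=36, r--
l=1 r=7: |-1|<=|5| out[6]=25, r--
l=1 r=6: |-1|<=|4| out[5]=16, r--
l=1 r=5: |-1|<=|3| out[4]=9, r--
l=1 r=4: |-1|<=|2| out[3]=4, r--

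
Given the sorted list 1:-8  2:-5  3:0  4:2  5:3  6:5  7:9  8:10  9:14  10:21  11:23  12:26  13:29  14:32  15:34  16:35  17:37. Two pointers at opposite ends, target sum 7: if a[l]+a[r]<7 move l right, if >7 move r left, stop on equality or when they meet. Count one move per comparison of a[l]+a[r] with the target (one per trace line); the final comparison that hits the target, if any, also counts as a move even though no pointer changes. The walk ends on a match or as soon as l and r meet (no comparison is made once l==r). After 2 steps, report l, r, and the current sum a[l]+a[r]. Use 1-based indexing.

l=1 r=17: -8+37=29 >7, r--
l=1 r=16: -8+35=27 >7, r--

l=1, r=15, sum=26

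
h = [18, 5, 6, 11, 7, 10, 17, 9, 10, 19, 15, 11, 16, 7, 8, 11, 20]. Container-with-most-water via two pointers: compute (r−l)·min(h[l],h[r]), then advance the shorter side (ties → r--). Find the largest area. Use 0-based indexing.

l=0 r=16: min(18,20)*16=288 best=288 *, l++
l=1 r=16: min(5,20)*15=75 best=288, l++
l=2 r=16: min(6,20)*14=84 best=288, l++
l=3 r=16: min(11,20)*13=143 best=288, l++
l=4 r=16: min(7,20)*12=84 best=288, l++
l=5 r=16: min(10,20)*11=110 best=288, l++
l=6 r=16: min(17,20)*10=170 best=288, l++
l=7 r=16: min(9,20)*9=81 best=288, l++
l=8 r=16: min(10,20)*8=80 best=288, l++
l=9 r=16: min(19,20)*7=133 best=288, l++
l=10 r=16: min(15,20)*6=90 best=288, l++
l=11 r=16: min(11,20)*5=55 best=288, l++
l=12 r=16: min(16,20)*4=64 best=288, l++
l=13 r=16: min(7,20)*3=21 best=288, l++
l=14 r=16: min(8,20)*2=16 best=288, l++
l=15 r=16: min(11,20)*1=11 best=288, l++

max area = 288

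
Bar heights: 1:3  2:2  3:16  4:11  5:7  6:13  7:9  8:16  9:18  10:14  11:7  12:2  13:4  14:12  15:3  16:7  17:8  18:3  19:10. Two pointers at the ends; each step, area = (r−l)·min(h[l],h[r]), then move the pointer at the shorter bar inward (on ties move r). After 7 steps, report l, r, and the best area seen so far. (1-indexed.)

[1,19] min(3,10)*18=54 best=54 * → l++
[2,19] min(2,10)*17=34 best=54 → l++
[3,19] min(16,10)*16=160 best=160 * → r--
[3,18] min(16,3)*15=45 best=160 → r--
[3,17] min(16,8)*14=112 best=160 → r--
[3,16] min(16,7)*13=91 best=160 → r--
[3,15] min(16,3)*12=36 best=160 → r--

l=3, r=14, best area=160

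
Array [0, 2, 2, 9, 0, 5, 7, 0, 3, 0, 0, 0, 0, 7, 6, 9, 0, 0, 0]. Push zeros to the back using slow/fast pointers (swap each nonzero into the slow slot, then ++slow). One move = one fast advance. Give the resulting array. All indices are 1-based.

slow=1 fast=1: a[fast]=0, fast++
slow=1 fast=2: a[fast]=2≠0 swap→a[1]=2, slow++,fast++
slow=2 fast=3: a[fast]=2≠0 swap→a[2]=2, slow++,fast++
slow=3 fast=4: a[fast]=9≠0 swap→a[3]=9, slow++,fast++
slow=4 fast=5: a[fast]=0, fast++
slow=4 fast=6: a[fast]=5≠0 swap→a[4]=5, slow++,fast++
slow=5 fast=7: a[fast]=7≠0 swap→a[5]=7, slow++,fast++
slow=6 fast=8: a[fast]=0, fast++
slow=6 fast=9: a[fast]=3≠0 swap→a[6]=3, slow++,fast++
slow=7 fast=10: a[fast]=0, fast++
slow=7 fast=11: a[fast]=0, fast++
slow=7 fast=12: a[fast]=0, fast++
slow=7 fast=13: a[fast]=0, fast++
slow=7 fast=14: a[fast]=7≠0 swap→a[7]=7, slow++,fast++
slow=8 fast=15: a[fast]=6≠0 swap→a[8]=6, slow++,fast++
slow=9 fast=16: a[fast]=9≠0 swap→a[9]=9, slow++,fast++
slow=10 fast=17: a[fast]=0, fast++
slow=10 fast=18: a[fast]=0, fast++
slow=10 fast=19: a[fast]=0, fast++

[2, 2, 9, 5, 7, 3, 7, 6, 9, 0, 0, 0, 0, 0, 0, 0, 0, 0, 0]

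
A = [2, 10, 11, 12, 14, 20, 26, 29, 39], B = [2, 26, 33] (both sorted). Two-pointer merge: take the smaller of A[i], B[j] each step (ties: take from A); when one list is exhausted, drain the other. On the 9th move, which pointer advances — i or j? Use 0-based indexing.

j

[i=0,j=0] A[i]=2<=B[j]=2 take 2 → i++
[i=1,j=0] A[i]=10>B[j]=2 take 2 → j++
[i=1,j=1] A[i]=10<=B[j]=26 take 10 → i++
[i=2,j=1] A[i]=11<=B[j]=26 take 11 → i++
[i=3,j=1] A[i]=12<=B[j]=26 take 12 → i++
[i=4,j=1] A[i]=14<=B[j]=26 take 14 → i++
[i=5,j=1] A[i]=20<=B[j]=26 take 20 → i++
[i=6,j=1] A[i]=26<=B[j]=26 take 26 → i++
[i=7,j=1] A[i]=29>B[j]=26 take 26 → j++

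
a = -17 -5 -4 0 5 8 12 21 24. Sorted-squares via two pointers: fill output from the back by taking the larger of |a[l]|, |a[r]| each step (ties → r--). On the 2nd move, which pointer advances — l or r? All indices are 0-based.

[0,8] |-17|<=|24| out[8]=576 → r--
[0,7] |-17|<=|21| out[7]=441 → r--

r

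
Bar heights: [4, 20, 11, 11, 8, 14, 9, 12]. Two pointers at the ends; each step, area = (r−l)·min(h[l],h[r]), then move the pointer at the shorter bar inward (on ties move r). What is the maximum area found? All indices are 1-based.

max area = 72

l=1 r=8: min(4,12)*7=28 best=28 *, l++
l=2 r=8: min(20,12)*6=72 best=72 *, r--
l=2 r=7: min(20,9)*5=45 best=72, r--
l=2 r=6: min(20,14)*4=56 best=72, r--
l=2 r=5: min(20,8)*3=24 best=72, r--
l=2 r=4: min(20,11)*2=22 best=72, r--
l=2 r=3: min(20,11)*1=11 best=72, r--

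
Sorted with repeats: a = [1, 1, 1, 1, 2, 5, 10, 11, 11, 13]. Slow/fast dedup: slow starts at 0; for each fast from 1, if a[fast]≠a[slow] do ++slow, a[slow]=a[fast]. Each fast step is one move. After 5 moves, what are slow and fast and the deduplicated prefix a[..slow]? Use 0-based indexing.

slow=2, fast=6, prefix=[1, 2, 5]

(s=0,f=1) a[fast]=1=a[slow] dup → fast++
(s=0,f=2) a[fast]=1=a[slow] dup → fast++
(s=0,f=3) a[fast]=1=a[slow] dup → fast++
(s=0,f=4) a[fast]=2≠a[slow]=1 write a[1]=2 → slow++,fast++
(s=1,f=5) a[fast]=5≠a[slow]=2 write a[2]=5 → slow++,fast++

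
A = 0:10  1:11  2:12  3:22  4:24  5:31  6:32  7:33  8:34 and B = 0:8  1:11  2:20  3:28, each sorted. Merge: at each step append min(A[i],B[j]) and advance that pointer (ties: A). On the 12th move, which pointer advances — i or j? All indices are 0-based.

i

[i=0,j=0] A[i]=10>B[j]=8 take 8 → j++
[i=0,j=1] A[i]=10<=B[j]=11 take 10 → i++
[i=1,j=1] A[i]=11<=B[j]=11 take 11 → i++
[i=2,j=1] A[i]=12>B[j]=11 take 11 → j++
[i=2,j=2] A[i]=12<=B[j]=20 take 12 → i++
[i=3,j=2] A[i]=22>B[j]=20 take 20 → j++
[i=3,j=3] A[i]=22<=B[j]=28 take 22 → i++
[i=4,j=3] A[i]=24<=B[j]=28 take 24 → i++
[i=5,j=3] A[i]=31>B[j]=28 take 28 → j++
[i=5,j=4] B done, take A[i]=31 → i++
[i=6,j=4] B done, take A[i]=32 → i++
[i=7,j=4] B done, take A[i]=33 → i++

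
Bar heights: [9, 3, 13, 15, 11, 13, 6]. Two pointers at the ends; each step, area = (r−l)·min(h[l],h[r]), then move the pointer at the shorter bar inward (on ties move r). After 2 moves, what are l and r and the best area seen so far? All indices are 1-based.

[1,7] min(9,6)*6=36 best=36 * → r--
[1,6] min(9,13)*5=45 best=45 * → l++

l=2, r=6, best area=45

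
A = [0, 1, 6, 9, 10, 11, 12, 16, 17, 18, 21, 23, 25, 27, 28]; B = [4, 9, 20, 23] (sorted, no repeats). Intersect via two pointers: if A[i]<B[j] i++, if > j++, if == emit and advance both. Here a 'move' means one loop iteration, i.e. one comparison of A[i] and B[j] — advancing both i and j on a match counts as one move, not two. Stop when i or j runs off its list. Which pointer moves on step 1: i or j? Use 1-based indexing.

i

i=1 j=1: 0<4, i++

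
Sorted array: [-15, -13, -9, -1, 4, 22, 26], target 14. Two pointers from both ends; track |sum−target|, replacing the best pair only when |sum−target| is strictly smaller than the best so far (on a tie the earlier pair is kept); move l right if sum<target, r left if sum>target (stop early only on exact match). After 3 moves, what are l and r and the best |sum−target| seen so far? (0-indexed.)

[0,6] -15+26=11 d=3 * → l++
[1,6] -13+26=13 d=1 * → l++
[2,6] -9+26=17 d=3 → r--

l=2, r=5, best |Δ|=1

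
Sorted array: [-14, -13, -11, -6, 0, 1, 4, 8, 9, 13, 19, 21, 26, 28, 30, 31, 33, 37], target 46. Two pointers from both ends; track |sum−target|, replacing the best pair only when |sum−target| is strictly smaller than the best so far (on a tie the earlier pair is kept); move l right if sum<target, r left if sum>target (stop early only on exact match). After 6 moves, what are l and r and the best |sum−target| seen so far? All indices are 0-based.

l=0 r=17: -14+37=23 d=23 *, l++
l=1 r=17: -13+37=24 d=22 *, l++
l=2 r=17: -11+37=26 d=20 *, l++
l=3 r=17: -6+37=31 d=15 *, l++
l=4 r=17: 0+37=37 d=9 *, l++
l=5 r=17: 1+37=38 d=8 *, l++

l=6, r=17, best |Δ|=8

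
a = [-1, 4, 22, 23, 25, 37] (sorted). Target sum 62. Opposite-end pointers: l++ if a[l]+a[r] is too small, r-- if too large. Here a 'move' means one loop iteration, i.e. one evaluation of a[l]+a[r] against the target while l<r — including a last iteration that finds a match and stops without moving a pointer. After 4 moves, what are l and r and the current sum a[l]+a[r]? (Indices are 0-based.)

l=4, r=5, sum=62

l=0 r=5: -1+37=36 <62, l++
l=1 r=5: 4+37=41 <62, l++
l=2 r=5: 22+37=59 <62, l++
l=3 r=5: 23+37=60 <62, l++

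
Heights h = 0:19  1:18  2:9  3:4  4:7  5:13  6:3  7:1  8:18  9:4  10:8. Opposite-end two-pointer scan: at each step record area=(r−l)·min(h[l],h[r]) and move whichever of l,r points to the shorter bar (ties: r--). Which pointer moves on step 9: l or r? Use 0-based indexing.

[0,10] min(19,8)*10=80 best=80 * → r--
[0,9] min(19,4)*9=36 best=80 → r--
[0,8] min(19,18)*8=144 best=144 * → r--
[0,7] min(19,1)*7=7 best=144 → r--
[0,6] min(19,3)*6=18 best=144 → r--
[0,5] min(19,13)*5=65 best=144 → r--
[0,4] min(19,7)*4=28 best=144 → r--
[0,3] min(19,4)*3=12 best=144 → r--
[0,2] min(19,9)*2=18 best=144 → r--

r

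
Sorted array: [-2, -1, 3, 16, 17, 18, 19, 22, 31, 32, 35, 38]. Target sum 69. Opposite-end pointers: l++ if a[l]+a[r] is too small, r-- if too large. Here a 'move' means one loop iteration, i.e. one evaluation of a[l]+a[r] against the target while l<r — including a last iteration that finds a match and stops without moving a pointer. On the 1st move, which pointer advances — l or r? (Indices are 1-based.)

[1,12] -2+38=36 <69 → l++

l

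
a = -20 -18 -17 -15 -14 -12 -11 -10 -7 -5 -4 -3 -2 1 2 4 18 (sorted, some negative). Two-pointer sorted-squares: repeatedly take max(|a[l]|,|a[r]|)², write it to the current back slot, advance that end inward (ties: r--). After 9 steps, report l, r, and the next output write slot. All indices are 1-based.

l=9, r=16, next write slot=8

[1,17] |-20|>|18| out[17]=400 → l++
[2,17] |-18|<=|18| out[16]=324 → r--
[2,16] |-18|>|4| out[15]=324 → l++
[3,16] |-17|>|4| out[14]=289 → l++
[4,16] |-15|>|4| out[13]=225 → l++
[5,16] |-14|>|4| out[12]=196 → l++
[6,16] |-12|>|4| out[11]=144 → l++
[7,16] |-11|>|4| out[10]=121 → l++
[8,16] |-10|>|4| out[9]=100 → l++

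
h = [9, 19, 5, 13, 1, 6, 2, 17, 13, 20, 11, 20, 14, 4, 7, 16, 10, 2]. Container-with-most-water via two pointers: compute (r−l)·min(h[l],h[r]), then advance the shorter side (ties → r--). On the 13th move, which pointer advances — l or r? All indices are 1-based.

l=1 r=18: min(9,2)*17=34 best=34 *, r--
l=1 r=17: min(9,10)*16=144 best=144 *, l++
l=2 r=17: min(19,10)*15=150 best=150 *, r--
l=2 r=16: min(19,16)*14=224 best=224 *, r--
l=2 r=15: min(19,7)*13=91 best=224, r--
l=2 r=14: min(19,4)*12=48 best=224, r--
l=2 r=13: min(19,14)*11=154 best=224, r--
l=2 r=12: min(19,20)*10=190 best=224, l++
l=3 r=12: min(5,20)*9=45 best=224, l++
l=4 r=12: min(13,20)*8=104 best=224, l++
l=5 r=12: min(1,20)*7=7 best=224, l++
l=6 r=12: min(6,20)*6=36 best=224, l++
l=7 r=12: min(2,20)*5=10 best=224, l++

l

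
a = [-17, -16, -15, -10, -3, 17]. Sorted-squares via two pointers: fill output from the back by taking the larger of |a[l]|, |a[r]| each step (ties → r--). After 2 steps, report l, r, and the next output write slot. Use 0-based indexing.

l=1, r=4, next write slot=3

[0,5] |-17|<=|17| out[5]=289 → r--
[0,4] |-17|>|-3| out[4]=289 → l++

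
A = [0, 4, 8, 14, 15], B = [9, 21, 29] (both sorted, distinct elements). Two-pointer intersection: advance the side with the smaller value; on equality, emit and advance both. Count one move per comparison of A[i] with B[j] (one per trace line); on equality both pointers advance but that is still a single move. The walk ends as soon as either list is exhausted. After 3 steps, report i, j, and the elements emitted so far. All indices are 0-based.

[i=0,j=0] 0<9 → i++
[i=1,j=0] 4<9 → i++
[i=2,j=0] 8<9 → i++

i=3, j=0, emitted=[]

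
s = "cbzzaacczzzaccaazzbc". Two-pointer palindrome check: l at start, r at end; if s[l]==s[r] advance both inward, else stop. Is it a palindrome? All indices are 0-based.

l=0 r=19: 'c'=='c', l++,r--
l=1 r=18: 'b'=='b', l++,r--
l=2 r=17: 'z'=='z', l++,r--
l=3 r=16: 'z'=='z', l++,r--
l=4 r=15: 'a'=='a', l++,r--
l=5 r=14: 'a'=='a', l++,r--
l=6 r=13: 'c'=='c', l++,r--
l=7 r=12: 'c'=='c', l++,r--
l=8 r=11: 'z'!='a', stop

not a palindrome (mismatch at 8,11)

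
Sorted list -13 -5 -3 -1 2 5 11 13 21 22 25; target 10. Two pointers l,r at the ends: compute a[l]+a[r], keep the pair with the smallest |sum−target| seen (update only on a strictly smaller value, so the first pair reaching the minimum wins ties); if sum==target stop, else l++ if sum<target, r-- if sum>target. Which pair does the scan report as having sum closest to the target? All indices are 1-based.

l=1 r=11: -13+25=12 d=2 *, r--
l=1 r=10: -13+22=9 d=1 *, l++
l=2 r=10: -5+22=17 d=7, r--
l=2 r=9: -5+21=16 d=6, r--
l=2 r=8: -5+13=8 d=2, l++
l=3 r=8: -3+13=10 d=0 *, stop

pair (-3, 13) with sum 10 (|Δ|=0)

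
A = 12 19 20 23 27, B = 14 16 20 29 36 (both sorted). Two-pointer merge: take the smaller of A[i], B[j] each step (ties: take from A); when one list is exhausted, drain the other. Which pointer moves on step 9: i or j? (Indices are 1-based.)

[i=1,j=1] A[i]=12<=B[j]=14 take 12 → i++
[i=2,j=1] A[i]=19>B[j]=14 take 14 → j++
[i=2,j=2] A[i]=19>B[j]=16 take 16 → j++
[i=2,j=3] A[i]=19<=B[j]=20 take 19 → i++
[i=3,j=3] A[i]=20<=B[j]=20 take 20 → i++
[i=4,j=3] A[i]=23>B[j]=20 take 20 → j++
[i=4,j=4] A[i]=23<=B[j]=29 take 23 → i++
[i=5,j=4] A[i]=27<=B[j]=29 take 27 → i++
[i=6,j=4] A done, take B[j]=29 → j++

j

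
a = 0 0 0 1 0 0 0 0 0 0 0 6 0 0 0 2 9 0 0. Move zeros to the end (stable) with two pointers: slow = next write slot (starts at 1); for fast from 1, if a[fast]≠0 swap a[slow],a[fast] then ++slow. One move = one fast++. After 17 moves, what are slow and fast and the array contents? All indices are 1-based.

(s=1,f=1) a[fast]=0 → fast++
(s=1,f=2) a[fast]=0 → fast++
(s=1,f=3) a[fast]=0 → fast++
(s=1,f=4) a[fast]=1≠0 swap→a[1]=1 → slow++,fast++
(s=2,f=5) a[fast]=0 → fast++
(s=2,f=6) a[fast]=0 → fast++
(s=2,f=7) a[fast]=0 → fast++
(s=2,f=8) a[fast]=0 → fast++
(s=2,f=9) a[fast]=0 → fast++
(s=2,f=10) a[fast]=0 → fast++
(s=2,f=11) a[fast]=0 → fast++
(s=2,f=12) a[fast]=6≠0 swap→a[2]=6 → slow++,fast++
(s=3,f=13) a[fast]=0 → fast++
(s=3,f=14) a[fast]=0 → fast++
(s=3,f=15) a[fast]=0 → fast++
(s=3,f=16) a[fast]=2≠0 swap→a[3]=2 → slow++,fast++
(s=4,f=17) a[fast]=9≠0 swap→a[4]=9 → slow++,fast++

slow=5, fast=18, a=[1, 6, 2, 9, 0, 0, 0, 0, 0, 0, 0, 0, 0, 0, 0, 0, 0, 0, 0]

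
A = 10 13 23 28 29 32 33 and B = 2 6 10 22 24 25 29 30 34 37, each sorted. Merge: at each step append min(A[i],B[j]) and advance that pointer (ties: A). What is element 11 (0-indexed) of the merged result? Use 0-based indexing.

i=0 j=0: A[i]=10>B[j]=2 take 2, j++
i=0 j=1: A[i]=10>B[j]=6 take 6, j++
i=0 j=2: A[i]=10<=B[j]=10 take 10, i++
i=1 j=2: A[i]=13>B[j]=10 take 10, j++
i=1 j=3: A[i]=13<=B[j]=22 take 13, i++
i=2 j=3: A[i]=23>B[j]=22 take 22, j++
i=2 j=4: A[i]=23<=B[j]=24 take 23, i++
i=3 j=4: A[i]=28>B[j]=24 take 24, j++
i=3 j=5: A[i]=28>B[j]=25 take 25, j++
i=3 j=6: A[i]=28<=B[j]=29 take 28, i++
i=4 j=6: A[i]=29<=B[j]=29 take 29, i++
i=5 j=6: A[i]=32>B[j]=29 take 29, j++
i=5 j=7: A[i]=32>B[j]=30 take 30, j++
i=5 j=8: A[i]=32<=B[j]=34 take 32, i++
i=6 j=8: A[i]=33<=B[j]=34 take 33, i++
i=7 j=8: A done, take B[j]=34, j++
i=7 j=9: A done, take B[j]=37, j++

merged[11] = 29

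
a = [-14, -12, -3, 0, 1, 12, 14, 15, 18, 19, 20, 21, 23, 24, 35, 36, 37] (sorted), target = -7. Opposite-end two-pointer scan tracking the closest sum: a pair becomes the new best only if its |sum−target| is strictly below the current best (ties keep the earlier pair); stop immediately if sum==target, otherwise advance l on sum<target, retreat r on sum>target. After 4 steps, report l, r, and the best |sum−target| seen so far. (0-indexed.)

l=0, r=12, best |Δ|=17

l=0 r=16: -14+37=23 d=30 *, r--
l=0 r=15: -14+36=22 d=29 *, r--
l=0 r=14: -14+35=21 d=28 *, r--
l=0 r=13: -14+24=10 d=17 *, r--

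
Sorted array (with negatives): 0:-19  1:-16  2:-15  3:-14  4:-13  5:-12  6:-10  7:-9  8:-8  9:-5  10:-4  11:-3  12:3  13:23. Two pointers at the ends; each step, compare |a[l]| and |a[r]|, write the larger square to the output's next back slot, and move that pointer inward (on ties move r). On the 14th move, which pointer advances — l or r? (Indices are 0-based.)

[0,13] |-19|<=|23| out[13]=529 → r--
[0,12] |-19|>|3| out[12]=361 → l++
[1,12] |-16|>|3| out[11]=256 → l++
[2,12] |-15|>|3| out[10]=225 → l++
[3,12] |-14|>|3| out[9]=196 → l++
[4,12] |-13|>|3| out[8]=169 → l++
[5,12] |-12|>|3| out[7]=144 → l++
[6,12] |-10|>|3| out[6]=100 → l++
[7,12] |-9|>|3| out[5]=81 → l++
[8,12] |-8|>|3| out[4]=64 → l++
[9,12] |-5|>|3| out[3]=25 → l++
[10,12] |-4|>|3| out[2]=16 → l++
[11,12] |-3|<=|3| out[1]=9 → r--
[11,11] |-3|<=|-3| out[0]=9 → r--

r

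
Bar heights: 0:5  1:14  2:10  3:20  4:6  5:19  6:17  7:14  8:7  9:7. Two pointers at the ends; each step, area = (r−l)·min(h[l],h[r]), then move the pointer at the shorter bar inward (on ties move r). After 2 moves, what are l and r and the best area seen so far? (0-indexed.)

l=1, r=8, best area=56

[0,9] min(5,7)*9=45 best=45 * → l++
[1,9] min(14,7)*8=56 best=56 * → r--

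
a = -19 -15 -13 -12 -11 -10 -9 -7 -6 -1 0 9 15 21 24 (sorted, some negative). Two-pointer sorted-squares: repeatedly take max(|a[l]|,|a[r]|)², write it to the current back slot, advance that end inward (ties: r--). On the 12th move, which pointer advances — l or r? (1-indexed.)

l

[1,15] |-19|<=|24| out[15]=576 → r--
[1,14] |-19|<=|21| out[14]=441 → r--
[1,13] |-19|>|15| out[13]=361 → l++
[2,13] |-15|<=|15| out[12]=225 → r--
[2,12] |-15|>|9| out[11]=225 → l++
[3,12] |-13|>|9| out[10]=169 → l++
[4,12] |-12|>|9| out[9]=144 → l++
[5,12] |-11|>|9| out[8]=121 → l++
[6,12] |-10|>|9| out[7]=100 → l++
[7,12] |-9|<=|9| out[6]=81 → r--
[7,11] |-9|>|0| out[5]=81 → l++
[8,11] |-7|>|0| out[4]=49 → l++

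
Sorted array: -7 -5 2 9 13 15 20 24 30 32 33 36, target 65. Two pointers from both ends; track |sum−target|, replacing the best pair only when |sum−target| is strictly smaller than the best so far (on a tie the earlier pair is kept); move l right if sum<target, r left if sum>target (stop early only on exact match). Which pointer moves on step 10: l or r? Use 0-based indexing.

[0,11] -7+36=29 d=36 * → l++
[1,11] -5+36=31 d=34 * → l++
[2,11] 2+36=38 d=27 * → l++
[3,11] 9+36=45 d=20 * → l++
[4,11] 13+36=49 d=16 * → l++
[5,11] 15+36=51 d=14 * → l++
[6,11] 20+36=56 d=9 * → l++
[7,11] 24+36=60 d=5 * → l++
[8,11] 30+36=66 d=1 * → r--
[8,10] 30+33=63 d=2 → l++

l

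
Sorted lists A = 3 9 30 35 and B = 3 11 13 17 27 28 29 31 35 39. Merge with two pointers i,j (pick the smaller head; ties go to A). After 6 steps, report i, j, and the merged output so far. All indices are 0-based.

i=0 j=0: A[i]=3<=B[j]=3 take 3, i++
i=1 j=0: A[i]=9>B[j]=3 take 3, j++
i=1 j=1: A[i]=9<=B[j]=11 take 9, i++
i=2 j=1: A[i]=30>B[j]=11 take 11, j++
i=2 j=2: A[i]=30>B[j]=13 take 13, j++
i=2 j=3: A[i]=30>B[j]=17 take 17, j++

i=2, j=4, merged so far=[3, 3, 9, 11, 13, 17]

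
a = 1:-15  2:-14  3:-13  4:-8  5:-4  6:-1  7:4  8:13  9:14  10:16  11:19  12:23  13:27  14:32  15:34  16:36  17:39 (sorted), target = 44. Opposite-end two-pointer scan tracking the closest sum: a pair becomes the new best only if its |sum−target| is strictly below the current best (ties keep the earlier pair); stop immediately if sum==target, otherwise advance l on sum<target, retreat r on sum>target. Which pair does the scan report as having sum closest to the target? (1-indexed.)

pair (4, 39) with sum 43 (|Δ|=1)

[1,17] -15+39=24 d=20 * → l++
[2,17] -14+39=25 d=19 * → l++
[3,17] -13+39=26 d=18 * → l++
[4,17] -8+39=31 d=13 * → l++
[5,17] -4+39=35 d=9 * → l++
[6,17] -1+39=38 d=6 * → l++
[7,17] 4+39=43 d=1 * → l++
[8,17] 13+39=52 d=8 → r--
[8,16] 13+36=49 d=5 → r--
[8,15] 13+34=47 d=3 → r--
[8,14] 13+32=45 d=1 → r--
[8,13] 13+27=40 d=4 → l++
[9,13] 14+27=41 d=3 → l++
[10,13] 16+27=43 d=1 → l++
[11,13] 19+27=46 d=2 → r--
[11,12] 19+23=42 d=2 → l++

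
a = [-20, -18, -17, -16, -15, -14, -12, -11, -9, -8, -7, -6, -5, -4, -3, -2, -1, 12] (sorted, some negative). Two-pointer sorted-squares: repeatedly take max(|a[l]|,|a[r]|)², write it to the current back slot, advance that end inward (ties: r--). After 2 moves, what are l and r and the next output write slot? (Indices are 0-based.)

l=2, r=17, next write slot=15

l=0 r=17: |-20|>|12| out[17]=400, l++
l=1 r=17: |-18|>|12| out[16]=324, l++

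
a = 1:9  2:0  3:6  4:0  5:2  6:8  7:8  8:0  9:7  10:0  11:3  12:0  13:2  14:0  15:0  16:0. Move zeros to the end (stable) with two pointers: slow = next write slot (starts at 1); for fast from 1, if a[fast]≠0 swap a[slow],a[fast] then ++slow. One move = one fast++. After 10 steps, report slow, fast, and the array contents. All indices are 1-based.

(s=1,f=1) a[fast]=9≠0 swap→a[1]=9 → slow++,fast++
(s=2,f=2) a[fast]=0 → fast++
(s=2,f=3) a[fast]=6≠0 swap→a[2]=6 → slow++,fast++
(s=3,f=4) a[fast]=0 → fast++
(s=3,f=5) a[fast]=2≠0 swap→a[3]=2 → slow++,fast++
(s=4,f=6) a[fast]=8≠0 swap→a[4]=8 → slow++,fast++
(s=5,f=7) a[fast]=8≠0 swap→a[5]=8 → slow++,fast++
(s=6,f=8) a[fast]=0 → fast++
(s=6,f=9) a[fast]=7≠0 swap→a[6]=7 → slow++,fast++
(s=7,f=10) a[fast]=0 → fast++

slow=7, fast=11, a=[9, 6, 2, 8, 8, 7, 0, 0, 0, 0, 3, 0, 2, 0, 0, 0]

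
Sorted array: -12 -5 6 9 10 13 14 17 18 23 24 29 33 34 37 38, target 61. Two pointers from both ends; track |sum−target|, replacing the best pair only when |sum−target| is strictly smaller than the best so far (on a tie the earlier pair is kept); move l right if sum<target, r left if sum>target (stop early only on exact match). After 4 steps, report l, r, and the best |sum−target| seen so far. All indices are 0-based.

l=4, r=15, best |Δ|=14

[0,15] -12+38=26 d=35 * → l++
[1,15] -5+38=33 d=28 * → l++
[2,15] 6+38=44 d=17 * → l++
[3,15] 9+38=47 d=14 * → l++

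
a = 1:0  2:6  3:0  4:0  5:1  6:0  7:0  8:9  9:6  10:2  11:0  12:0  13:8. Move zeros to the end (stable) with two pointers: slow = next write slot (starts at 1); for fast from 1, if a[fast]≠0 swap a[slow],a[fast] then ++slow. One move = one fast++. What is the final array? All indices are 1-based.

(s=1,f=1) a[fast]=0 → fast++
(s=1,f=2) a[fast]=6≠0 swap→a[1]=6 → slow++,fast++
(s=2,f=3) a[fast]=0 → fast++
(s=2,f=4) a[fast]=0 → fast++
(s=2,f=5) a[fast]=1≠0 swap→a[2]=1 → slow++,fast++
(s=3,f=6) a[fast]=0 → fast++
(s=3,f=7) a[fast]=0 → fast++
(s=3,f=8) a[fast]=9≠0 swap→a[3]=9 → slow++,fast++
(s=4,f=9) a[fast]=6≠0 swap→a[4]=6 → slow++,fast++
(s=5,f=10) a[fast]=2≠0 swap→a[5]=2 → slow++,fast++
(s=6,f=11) a[fast]=0 → fast++
(s=6,f=12) a[fast]=0 → fast++
(s=6,f=13) a[fast]=8≠0 swap→a[6]=8 → slow++,fast++

[6, 1, 9, 6, 2, 8, 0, 0, 0, 0, 0, 0, 0]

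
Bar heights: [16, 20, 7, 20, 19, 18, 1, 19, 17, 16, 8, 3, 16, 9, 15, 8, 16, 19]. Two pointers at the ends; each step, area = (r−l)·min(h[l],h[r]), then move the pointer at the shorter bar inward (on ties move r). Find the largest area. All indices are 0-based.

l=0 r=17: min(16,19)*17=272 best=272 *, l++
l=1 r=17: min(20,19)*16=304 best=304 *, r--
l=1 r=16: min(20,16)*15=240 best=304, r--
l=1 r=15: min(20,8)*14=112 best=304, r--
l=1 r=14: min(20,15)*13=195 best=304, r--
l=1 r=13: min(20,9)*12=108 best=304, r--
l=1 r=12: min(20,16)*11=176 best=304, r--
l=1 r=11: min(20,3)*10=30 best=304, r--
l=1 r=10: min(20,8)*9=72 best=304, r--
l=1 r=9: min(20,16)*8=128 best=304, r--
l=1 r=8: min(20,17)*7=119 best=304, r--
l=1 r=7: min(20,19)*6=114 best=304, r--
l=1 r=6: min(20,1)*5=5 best=304, r--
l=1 r=5: min(20,18)*4=72 best=304, r--
l=1 r=4: min(20,19)*3=57 best=304, r--
l=1 r=3: min(20,20)*2=40 best=304, r--
l=1 r=2: min(20,7)*1=7 best=304, r--

max area = 304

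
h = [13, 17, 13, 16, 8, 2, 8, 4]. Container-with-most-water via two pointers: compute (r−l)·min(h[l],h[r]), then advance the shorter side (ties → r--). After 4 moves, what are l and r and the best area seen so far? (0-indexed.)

l=0, r=3, best area=48

l=0 r=7: min(13,4)*7=28 best=28 *, r--
l=0 r=6: min(13,8)*6=48 best=48 *, r--
l=0 r=5: min(13,2)*5=10 best=48, r--
l=0 r=4: min(13,8)*4=32 best=48, r--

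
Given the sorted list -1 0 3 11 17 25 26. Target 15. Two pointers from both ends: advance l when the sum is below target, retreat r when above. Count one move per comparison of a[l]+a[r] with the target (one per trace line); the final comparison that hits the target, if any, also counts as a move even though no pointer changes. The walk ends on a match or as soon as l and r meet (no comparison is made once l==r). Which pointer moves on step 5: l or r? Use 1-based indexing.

l

l=1 r=7: -1+26=25 >15, r--
l=1 r=6: -1+25=24 >15, r--
l=1 r=5: -1+17=16 >15, r--
l=1 r=4: -1+11=10 <15, l++
l=2 r=4: 0+11=11 <15, l++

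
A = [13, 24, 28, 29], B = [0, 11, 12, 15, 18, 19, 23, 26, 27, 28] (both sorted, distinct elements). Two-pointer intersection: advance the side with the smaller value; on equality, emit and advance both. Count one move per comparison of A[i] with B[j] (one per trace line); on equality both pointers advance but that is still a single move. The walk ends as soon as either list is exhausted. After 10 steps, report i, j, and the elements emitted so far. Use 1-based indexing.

i=1 j=1: 13>0, j++
i=1 j=2: 13>11, j++
i=1 j=3: 13>12, j++
i=1 j=4: 13<15, i++
i=2 j=4: 24>15, j++
i=2 j=5: 24>18, j++
i=2 j=6: 24>19, j++
i=2 j=7: 24>23, j++
i=2 j=8: 24<26, i++
i=3 j=8: 28>26, j++

i=3, j=9, emitted=[]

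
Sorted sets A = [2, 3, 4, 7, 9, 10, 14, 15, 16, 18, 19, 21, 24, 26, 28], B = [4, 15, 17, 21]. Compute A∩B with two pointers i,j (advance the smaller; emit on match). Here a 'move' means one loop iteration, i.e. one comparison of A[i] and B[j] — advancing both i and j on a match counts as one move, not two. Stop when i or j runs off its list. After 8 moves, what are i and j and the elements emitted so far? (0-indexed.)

i=8, j=2, emitted=[4, 15]

i=0 j=0: 2<4, i++
i=1 j=0: 3<4, i++
i=2 j=0: 4==4 emit, i++,j++
i=3 j=1: 7<15, i++
i=4 j=1: 9<15, i++
i=5 j=1: 10<15, i++
i=6 j=1: 14<15, i++
i=7 j=1: 15==15 emit, i++,j++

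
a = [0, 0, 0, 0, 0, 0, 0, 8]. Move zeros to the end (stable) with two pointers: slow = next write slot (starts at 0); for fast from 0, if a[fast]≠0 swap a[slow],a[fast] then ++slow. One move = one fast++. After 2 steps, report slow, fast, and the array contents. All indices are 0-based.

slow=0, fast=2, a=[0, 0, 0, 0, 0, 0, 0, 8]

slow=0 fast=0: a[fast]=0, fast++
slow=0 fast=1: a[fast]=0, fast++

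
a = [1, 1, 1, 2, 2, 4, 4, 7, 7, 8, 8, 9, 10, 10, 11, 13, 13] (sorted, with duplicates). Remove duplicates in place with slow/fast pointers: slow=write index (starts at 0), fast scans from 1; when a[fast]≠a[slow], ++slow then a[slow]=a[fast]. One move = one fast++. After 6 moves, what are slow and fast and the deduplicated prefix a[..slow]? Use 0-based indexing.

slow=2, fast=7, prefix=[1, 2, 4]

slow=0 fast=1: a[fast]=1=a[slow] dup, fast++
slow=0 fast=2: a[fast]=1=a[slow] dup, fast++
slow=0 fast=3: a[fast]=2≠a[slow]=1 write a[1]=2, slow++,fast++
slow=1 fast=4: a[fast]=2=a[slow] dup, fast++
slow=1 fast=5: a[fast]=4≠a[slow]=2 write a[2]=4, slow++,fast++
slow=2 fast=6: a[fast]=4=a[slow] dup, fast++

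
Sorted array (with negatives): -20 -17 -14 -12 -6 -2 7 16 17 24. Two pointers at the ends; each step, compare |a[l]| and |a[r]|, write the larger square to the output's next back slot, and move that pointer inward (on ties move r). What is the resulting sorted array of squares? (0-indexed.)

l=0 r=9: |-20|<=|24| out[9]=576, r--
l=0 r=8: |-20|>|17| out[8]=400, l++
l=1 r=8: |-17|<=|17| out[7]=289, r--
l=1 r=7: |-17|>|16| out[6]=289, l++
l=2 r=7: |-14|<=|16| out[5]=256, r--
l=2 r=6: |-14|>|7| out[4]=196, l++
l=3 r=6: |-12|>|7| out[3]=144, l++
l=4 r=6: |-6|<=|7| out[2]=49, r--
l=4 r=5: |-6|>|-2| out[1]=36, l++
l=5 r=5: |-2|<=|-2| out[0]=4, r--

[4, 36, 49, 144, 196, 256, 289, 289, 400, 576]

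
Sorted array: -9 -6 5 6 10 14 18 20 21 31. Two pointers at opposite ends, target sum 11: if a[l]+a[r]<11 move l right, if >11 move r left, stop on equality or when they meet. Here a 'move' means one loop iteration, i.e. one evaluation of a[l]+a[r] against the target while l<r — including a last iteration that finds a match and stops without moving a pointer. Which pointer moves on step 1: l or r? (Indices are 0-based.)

[0,9] -9+31=22 >11 → r--

r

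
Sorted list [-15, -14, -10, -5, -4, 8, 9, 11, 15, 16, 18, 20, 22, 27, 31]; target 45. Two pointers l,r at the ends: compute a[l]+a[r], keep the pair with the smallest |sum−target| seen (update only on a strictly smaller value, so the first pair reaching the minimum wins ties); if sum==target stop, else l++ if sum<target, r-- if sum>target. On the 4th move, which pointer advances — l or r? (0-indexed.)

l

l=0 r=14: -15+31=16 d=29 *, l++
l=1 r=14: -14+31=17 d=28 *, l++
l=2 r=14: -10+31=21 d=24 *, l++
l=3 r=14: -5+31=26 d=19 *, l++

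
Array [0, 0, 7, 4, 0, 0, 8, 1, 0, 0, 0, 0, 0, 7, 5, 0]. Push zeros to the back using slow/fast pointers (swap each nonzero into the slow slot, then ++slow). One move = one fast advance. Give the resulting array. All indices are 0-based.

slow=0 fast=0: a[fast]=0, fast++
slow=0 fast=1: a[fast]=0, fast++
slow=0 fast=2: a[fast]=7≠0 swap→a[0]=7, slow++,fast++
slow=1 fast=3: a[fast]=4≠0 swap→a[1]=4, slow++,fast++
slow=2 fast=4: a[fast]=0, fast++
slow=2 fast=5: a[fast]=0, fast++
slow=2 fast=6: a[fast]=8≠0 swap→a[2]=8, slow++,fast++
slow=3 fast=7: a[fast]=1≠0 swap→a[3]=1, slow++,fast++
slow=4 fast=8: a[fast]=0, fast++
slow=4 fast=9: a[fast]=0, fast++
slow=4 fast=10: a[fast]=0, fast++
slow=4 fast=11: a[fast]=0, fast++
slow=4 fast=12: a[fast]=0, fast++
slow=4 fast=13: a[fast]=7≠0 swap→a[4]=7, slow++,fast++
slow=5 fast=14: a[fast]=5≠0 swap→a[5]=5, slow++,fast++
slow=6 fast=15: a[fast]=0, fast++

[7, 4, 8, 1, 7, 5, 0, 0, 0, 0, 0, 0, 0, 0, 0, 0]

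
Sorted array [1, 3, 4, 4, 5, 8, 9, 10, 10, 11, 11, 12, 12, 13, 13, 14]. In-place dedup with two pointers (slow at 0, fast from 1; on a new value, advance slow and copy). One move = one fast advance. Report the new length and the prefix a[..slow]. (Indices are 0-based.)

length 11; prefix = [1, 3, 4, 5, 8, 9, 10, 11, 12, 13, 14]

(s=0,f=1) a[fast]=3≠a[slow]=1 write a[1]=3 → slow++,fast++
(s=1,f=2) a[fast]=4≠a[slow]=3 write a[2]=4 → slow++,fast++
(s=2,f=3) a[fast]=4=a[slow] dup → fast++
(s=2,f=4) a[fast]=5≠a[slow]=4 write a[3]=5 → slow++,fast++
(s=3,f=5) a[fast]=8≠a[slow]=5 write a[4]=8 → slow++,fast++
(s=4,f=6) a[fast]=9≠a[slow]=8 write a[5]=9 → slow++,fast++
(s=5,f=7) a[fast]=10≠a[slow]=9 write a[6]=10 → slow++,fast++
(s=6,f=8) a[fast]=10=a[slow] dup → fast++
(s=6,f=9) a[fast]=11≠a[slow]=10 write a[7]=11 → slow++,fast++
(s=7,f=10) a[fast]=11=a[slow] dup → fast++
(s=7,f=11) a[fast]=12≠a[slow]=11 write a[8]=12 → slow++,fast++
(s=8,f=12) a[fast]=12=a[slow] dup → fast++
(s=8,f=13) a[fast]=13≠a[slow]=12 write a[9]=13 → slow++,fast++
(s=9,f=14) a[fast]=13=a[slow] dup → fast++
(s=9,f=15) a[fast]=14≠a[slow]=13 write a[10]=14 → slow++,fast++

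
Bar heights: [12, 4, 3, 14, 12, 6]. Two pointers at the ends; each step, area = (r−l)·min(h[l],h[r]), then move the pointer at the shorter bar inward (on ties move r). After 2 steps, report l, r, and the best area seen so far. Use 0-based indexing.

[0,5] min(12,6)*5=30 best=30 * → r--
[0,4] min(12,12)*4=48 best=48 * → r--

l=0, r=3, best area=48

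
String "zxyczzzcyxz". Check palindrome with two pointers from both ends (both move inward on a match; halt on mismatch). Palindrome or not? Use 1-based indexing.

palindrome

l=1 r=11: 'z'=='z', l++,r--
l=2 r=10: 'x'=='x', l++,r--
l=3 r=9: 'y'=='y', l++,r--
l=4 r=8: 'c'=='c', l++,r--
l=5 r=7: 'z'=='z', l++,r--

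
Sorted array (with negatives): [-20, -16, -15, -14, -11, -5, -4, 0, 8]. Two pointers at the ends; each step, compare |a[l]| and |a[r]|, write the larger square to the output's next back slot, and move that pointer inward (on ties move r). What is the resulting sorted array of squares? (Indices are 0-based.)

[0, 16, 25, 64, 121, 196, 225, 256, 400]

[0,8] |-20|>|8| out[8]=400 → l++
[1,8] |-16|>|8| out[7]=256 → l++
[2,8] |-15|>|8| out[6]=225 → l++
[3,8] |-14|>|8| out[5]=196 → l++
[4,8] |-11|>|8| out[4]=121 → l++
[5,8] |-5|<=|8| out[3]=64 → r--
[5,7] |-5|>|0| out[2]=25 → l++
[6,7] |-4|>|0| out[1]=16 → l++
[7,7] |0|<=|0| out[0]=0 → r--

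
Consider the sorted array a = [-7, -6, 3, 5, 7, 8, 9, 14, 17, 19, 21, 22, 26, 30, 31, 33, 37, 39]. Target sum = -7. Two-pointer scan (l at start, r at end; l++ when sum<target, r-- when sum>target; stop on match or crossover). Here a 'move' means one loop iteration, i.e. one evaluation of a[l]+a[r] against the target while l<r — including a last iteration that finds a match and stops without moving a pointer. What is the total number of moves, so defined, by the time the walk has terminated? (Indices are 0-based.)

17 moves

l=0 r=17: -7+39=32 >-7, r--
l=0 r=16: -7+37=30 >-7, r--
l=0 r=15: -7+33=26 >-7, r--
l=0 r=14: -7+31=24 >-7, r--
l=0 r=13: -7+30=23 >-7, r--
l=0 r=12: -7+26=19 >-7, r--
l=0 r=11: -7+22=15 >-7, r--
l=0 r=10: -7+21=14 >-7, r--
l=0 r=9: -7+19=12 >-7, r--
l=0 r=8: -7+17=10 >-7, r--
l=0 r=7: -7+14=7 >-7, r--
l=0 r=6: -7+9=2 >-7, r--
l=0 r=5: -7+8=1 >-7, r--
l=0 r=4: -7+7=0 >-7, r--
l=0 r=3: -7+5=-2 >-7, r--
l=0 r=2: -7+3=-4 >-7, r--
l=0 r=1: -7+-6=-13 <-7, l++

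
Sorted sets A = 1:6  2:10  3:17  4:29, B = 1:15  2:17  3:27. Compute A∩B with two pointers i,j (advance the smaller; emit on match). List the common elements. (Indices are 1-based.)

i=1 j=1: 6<15, i++
i=2 j=1: 10<15, i++
i=3 j=1: 17>15, j++
i=3 j=2: 17==17 emit, i++,j++
i=4 j=3: 29>27, j++

intersection = [17]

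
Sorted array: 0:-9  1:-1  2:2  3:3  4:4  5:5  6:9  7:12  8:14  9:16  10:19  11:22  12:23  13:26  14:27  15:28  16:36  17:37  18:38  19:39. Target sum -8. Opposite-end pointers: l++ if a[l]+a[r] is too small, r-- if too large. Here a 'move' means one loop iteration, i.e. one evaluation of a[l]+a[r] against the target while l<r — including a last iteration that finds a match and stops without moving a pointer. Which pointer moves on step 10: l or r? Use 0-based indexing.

r

l=0 r=19: -9+39=30 >-8, r--
l=0 r=18: -9+38=29 >-8, r--
l=0 r=17: -9+37=28 >-8, r--
l=0 r=16: -9+36=27 >-8, r--
l=0 r=15: -9+28=19 >-8, r--
l=0 r=14: -9+27=18 >-8, r--
l=0 r=13: -9+26=17 >-8, r--
l=0 r=12: -9+23=14 >-8, r--
l=0 r=11: -9+22=13 >-8, r--
l=0 r=10: -9+19=10 >-8, r--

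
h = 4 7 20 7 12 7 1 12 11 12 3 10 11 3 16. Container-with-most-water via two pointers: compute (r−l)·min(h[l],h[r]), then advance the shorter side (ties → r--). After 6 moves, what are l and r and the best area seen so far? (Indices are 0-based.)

l=2, r=10, best area=192

[0,14] min(4,16)*14=56 best=56 * → l++
[1,14] min(7,16)*13=91 best=91 * → l++
[2,14] min(20,16)*12=192 best=192 * → r--
[2,13] min(20,3)*11=33 best=192 → r--
[2,12] min(20,11)*10=110 best=192 → r--
[2,11] min(20,10)*9=90 best=192 → r--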